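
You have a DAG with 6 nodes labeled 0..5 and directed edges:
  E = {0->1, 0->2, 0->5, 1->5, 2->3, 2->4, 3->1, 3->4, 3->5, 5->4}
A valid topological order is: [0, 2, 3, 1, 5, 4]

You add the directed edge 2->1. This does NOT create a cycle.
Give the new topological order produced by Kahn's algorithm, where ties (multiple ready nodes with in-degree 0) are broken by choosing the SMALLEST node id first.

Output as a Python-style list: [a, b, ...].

Old toposort: [0, 2, 3, 1, 5, 4]
Added edge: 2->1
Position of 2 (1) < position of 1 (3). Old order still valid.
Run Kahn's algorithm (break ties by smallest node id):
  initial in-degrees: [0, 3, 1, 1, 3, 3]
  ready (indeg=0): [0]
  pop 0: indeg[1]->2; indeg[2]->0; indeg[5]->2 | ready=[2] | order so far=[0]
  pop 2: indeg[1]->1; indeg[3]->0; indeg[4]->2 | ready=[3] | order so far=[0, 2]
  pop 3: indeg[1]->0; indeg[4]->1; indeg[5]->1 | ready=[1] | order so far=[0, 2, 3]
  pop 1: indeg[5]->0 | ready=[5] | order so far=[0, 2, 3, 1]
  pop 5: indeg[4]->0 | ready=[4] | order so far=[0, 2, 3, 1, 5]
  pop 4: no out-edges | ready=[] | order so far=[0, 2, 3, 1, 5, 4]
  Result: [0, 2, 3, 1, 5, 4]

Answer: [0, 2, 3, 1, 5, 4]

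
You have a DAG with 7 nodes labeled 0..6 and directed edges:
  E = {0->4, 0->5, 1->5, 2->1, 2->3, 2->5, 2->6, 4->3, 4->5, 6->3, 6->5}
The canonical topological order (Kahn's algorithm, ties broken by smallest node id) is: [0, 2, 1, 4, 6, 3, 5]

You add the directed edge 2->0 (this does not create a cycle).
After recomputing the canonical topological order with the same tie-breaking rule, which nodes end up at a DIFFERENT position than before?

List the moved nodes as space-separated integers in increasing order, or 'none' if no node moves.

Old toposort: [0, 2, 1, 4, 6, 3, 5]
Added edge 2->0
Recompute Kahn (smallest-id tiebreak):
  initial in-degrees: [1, 1, 0, 3, 1, 5, 1]
  ready (indeg=0): [2]
  pop 2: indeg[0]->0; indeg[1]->0; indeg[3]->2; indeg[5]->4; indeg[6]->0 | ready=[0, 1, 6] | order so far=[2]
  pop 0: indeg[4]->0; indeg[5]->3 | ready=[1, 4, 6] | order so far=[2, 0]
  pop 1: indeg[5]->2 | ready=[4, 6] | order so far=[2, 0, 1]
  pop 4: indeg[3]->1; indeg[5]->1 | ready=[6] | order so far=[2, 0, 1, 4]
  pop 6: indeg[3]->0; indeg[5]->0 | ready=[3, 5] | order so far=[2, 0, 1, 4, 6]
  pop 3: no out-edges | ready=[5] | order so far=[2, 0, 1, 4, 6, 3]
  pop 5: no out-edges | ready=[] | order so far=[2, 0, 1, 4, 6, 3, 5]
New canonical toposort: [2, 0, 1, 4, 6, 3, 5]
Compare positions:
  Node 0: index 0 -> 1 (moved)
  Node 1: index 2 -> 2 (same)
  Node 2: index 1 -> 0 (moved)
  Node 3: index 5 -> 5 (same)
  Node 4: index 3 -> 3 (same)
  Node 5: index 6 -> 6 (same)
  Node 6: index 4 -> 4 (same)
Nodes that changed position: 0 2

Answer: 0 2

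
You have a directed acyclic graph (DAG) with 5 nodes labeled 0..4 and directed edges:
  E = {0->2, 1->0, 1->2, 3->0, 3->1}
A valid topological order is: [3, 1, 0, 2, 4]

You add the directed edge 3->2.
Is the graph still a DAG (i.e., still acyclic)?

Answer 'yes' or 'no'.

Given toposort: [3, 1, 0, 2, 4]
Position of 3: index 0; position of 2: index 3
New edge 3->2: forward
Forward edge: respects the existing order. Still a DAG, same toposort still valid.
Still a DAG? yes

Answer: yes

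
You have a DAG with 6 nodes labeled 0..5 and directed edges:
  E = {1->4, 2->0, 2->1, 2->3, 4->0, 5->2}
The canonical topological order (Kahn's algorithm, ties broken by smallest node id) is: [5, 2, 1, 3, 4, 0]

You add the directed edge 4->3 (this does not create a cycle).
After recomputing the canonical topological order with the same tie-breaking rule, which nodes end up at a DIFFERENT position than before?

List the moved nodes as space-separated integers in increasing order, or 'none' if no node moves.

Answer: 0 3 4

Derivation:
Old toposort: [5, 2, 1, 3, 4, 0]
Added edge 4->3
Recompute Kahn (smallest-id tiebreak):
  initial in-degrees: [2, 1, 1, 2, 1, 0]
  ready (indeg=0): [5]
  pop 5: indeg[2]->0 | ready=[2] | order so far=[5]
  pop 2: indeg[0]->1; indeg[1]->0; indeg[3]->1 | ready=[1] | order so far=[5, 2]
  pop 1: indeg[4]->0 | ready=[4] | order so far=[5, 2, 1]
  pop 4: indeg[0]->0; indeg[3]->0 | ready=[0, 3] | order so far=[5, 2, 1, 4]
  pop 0: no out-edges | ready=[3] | order so far=[5, 2, 1, 4, 0]
  pop 3: no out-edges | ready=[] | order so far=[5, 2, 1, 4, 0, 3]
New canonical toposort: [5, 2, 1, 4, 0, 3]
Compare positions:
  Node 0: index 5 -> 4 (moved)
  Node 1: index 2 -> 2 (same)
  Node 2: index 1 -> 1 (same)
  Node 3: index 3 -> 5 (moved)
  Node 4: index 4 -> 3 (moved)
  Node 5: index 0 -> 0 (same)
Nodes that changed position: 0 3 4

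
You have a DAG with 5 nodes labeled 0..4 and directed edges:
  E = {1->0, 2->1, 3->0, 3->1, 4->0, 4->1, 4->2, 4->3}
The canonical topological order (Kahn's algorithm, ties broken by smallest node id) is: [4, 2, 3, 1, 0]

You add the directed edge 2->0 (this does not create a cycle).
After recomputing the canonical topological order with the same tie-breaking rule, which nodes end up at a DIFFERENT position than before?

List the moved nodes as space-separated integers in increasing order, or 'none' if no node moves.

Answer: none

Derivation:
Old toposort: [4, 2, 3, 1, 0]
Added edge 2->0
Recompute Kahn (smallest-id tiebreak):
  initial in-degrees: [4, 3, 1, 1, 0]
  ready (indeg=0): [4]
  pop 4: indeg[0]->3; indeg[1]->2; indeg[2]->0; indeg[3]->0 | ready=[2, 3] | order so far=[4]
  pop 2: indeg[0]->2; indeg[1]->1 | ready=[3] | order so far=[4, 2]
  pop 3: indeg[0]->1; indeg[1]->0 | ready=[1] | order so far=[4, 2, 3]
  pop 1: indeg[0]->0 | ready=[0] | order so far=[4, 2, 3, 1]
  pop 0: no out-edges | ready=[] | order so far=[4, 2, 3, 1, 0]
New canonical toposort: [4, 2, 3, 1, 0]
Compare positions:
  Node 0: index 4 -> 4 (same)
  Node 1: index 3 -> 3 (same)
  Node 2: index 1 -> 1 (same)
  Node 3: index 2 -> 2 (same)
  Node 4: index 0 -> 0 (same)
Nodes that changed position: none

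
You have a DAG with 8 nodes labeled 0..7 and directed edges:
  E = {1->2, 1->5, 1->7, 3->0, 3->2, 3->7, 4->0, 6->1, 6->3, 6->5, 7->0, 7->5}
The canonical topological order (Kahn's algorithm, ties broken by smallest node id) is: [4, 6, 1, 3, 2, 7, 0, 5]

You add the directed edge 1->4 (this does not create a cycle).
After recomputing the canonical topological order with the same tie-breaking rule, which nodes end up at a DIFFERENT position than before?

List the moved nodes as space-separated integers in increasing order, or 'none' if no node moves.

Old toposort: [4, 6, 1, 3, 2, 7, 0, 5]
Added edge 1->4
Recompute Kahn (smallest-id tiebreak):
  initial in-degrees: [3, 1, 2, 1, 1, 3, 0, 2]
  ready (indeg=0): [6]
  pop 6: indeg[1]->0; indeg[3]->0; indeg[5]->2 | ready=[1, 3] | order so far=[6]
  pop 1: indeg[2]->1; indeg[4]->0; indeg[5]->1; indeg[7]->1 | ready=[3, 4] | order so far=[6, 1]
  pop 3: indeg[0]->2; indeg[2]->0; indeg[7]->0 | ready=[2, 4, 7] | order so far=[6, 1, 3]
  pop 2: no out-edges | ready=[4, 7] | order so far=[6, 1, 3, 2]
  pop 4: indeg[0]->1 | ready=[7] | order so far=[6, 1, 3, 2, 4]
  pop 7: indeg[0]->0; indeg[5]->0 | ready=[0, 5] | order so far=[6, 1, 3, 2, 4, 7]
  pop 0: no out-edges | ready=[5] | order so far=[6, 1, 3, 2, 4, 7, 0]
  pop 5: no out-edges | ready=[] | order so far=[6, 1, 3, 2, 4, 7, 0, 5]
New canonical toposort: [6, 1, 3, 2, 4, 7, 0, 5]
Compare positions:
  Node 0: index 6 -> 6 (same)
  Node 1: index 2 -> 1 (moved)
  Node 2: index 4 -> 3 (moved)
  Node 3: index 3 -> 2 (moved)
  Node 4: index 0 -> 4 (moved)
  Node 5: index 7 -> 7 (same)
  Node 6: index 1 -> 0 (moved)
  Node 7: index 5 -> 5 (same)
Nodes that changed position: 1 2 3 4 6

Answer: 1 2 3 4 6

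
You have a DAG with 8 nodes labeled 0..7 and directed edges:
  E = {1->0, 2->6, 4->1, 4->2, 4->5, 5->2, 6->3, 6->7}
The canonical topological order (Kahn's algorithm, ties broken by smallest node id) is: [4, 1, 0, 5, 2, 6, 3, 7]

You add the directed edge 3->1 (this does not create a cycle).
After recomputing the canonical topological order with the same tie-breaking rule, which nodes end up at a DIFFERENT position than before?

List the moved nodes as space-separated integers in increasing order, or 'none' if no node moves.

Answer: 0 1 2 3 5 6

Derivation:
Old toposort: [4, 1, 0, 5, 2, 6, 3, 7]
Added edge 3->1
Recompute Kahn (smallest-id tiebreak):
  initial in-degrees: [1, 2, 2, 1, 0, 1, 1, 1]
  ready (indeg=0): [4]
  pop 4: indeg[1]->1; indeg[2]->1; indeg[5]->0 | ready=[5] | order so far=[4]
  pop 5: indeg[2]->0 | ready=[2] | order so far=[4, 5]
  pop 2: indeg[6]->0 | ready=[6] | order so far=[4, 5, 2]
  pop 6: indeg[3]->0; indeg[7]->0 | ready=[3, 7] | order so far=[4, 5, 2, 6]
  pop 3: indeg[1]->0 | ready=[1, 7] | order so far=[4, 5, 2, 6, 3]
  pop 1: indeg[0]->0 | ready=[0, 7] | order so far=[4, 5, 2, 6, 3, 1]
  pop 0: no out-edges | ready=[7] | order so far=[4, 5, 2, 6, 3, 1, 0]
  pop 7: no out-edges | ready=[] | order so far=[4, 5, 2, 6, 3, 1, 0, 7]
New canonical toposort: [4, 5, 2, 6, 3, 1, 0, 7]
Compare positions:
  Node 0: index 2 -> 6 (moved)
  Node 1: index 1 -> 5 (moved)
  Node 2: index 4 -> 2 (moved)
  Node 3: index 6 -> 4 (moved)
  Node 4: index 0 -> 0 (same)
  Node 5: index 3 -> 1 (moved)
  Node 6: index 5 -> 3 (moved)
  Node 7: index 7 -> 7 (same)
Nodes that changed position: 0 1 2 3 5 6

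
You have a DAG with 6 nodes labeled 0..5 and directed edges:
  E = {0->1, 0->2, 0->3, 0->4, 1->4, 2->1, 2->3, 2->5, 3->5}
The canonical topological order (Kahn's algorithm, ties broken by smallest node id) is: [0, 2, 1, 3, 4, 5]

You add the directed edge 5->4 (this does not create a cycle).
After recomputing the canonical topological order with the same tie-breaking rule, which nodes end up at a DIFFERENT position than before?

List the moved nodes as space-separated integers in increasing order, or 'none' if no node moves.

Answer: 4 5

Derivation:
Old toposort: [0, 2, 1, 3, 4, 5]
Added edge 5->4
Recompute Kahn (smallest-id tiebreak):
  initial in-degrees: [0, 2, 1, 2, 3, 2]
  ready (indeg=0): [0]
  pop 0: indeg[1]->1; indeg[2]->0; indeg[3]->1; indeg[4]->2 | ready=[2] | order so far=[0]
  pop 2: indeg[1]->0; indeg[3]->0; indeg[5]->1 | ready=[1, 3] | order so far=[0, 2]
  pop 1: indeg[4]->1 | ready=[3] | order so far=[0, 2, 1]
  pop 3: indeg[5]->0 | ready=[5] | order so far=[0, 2, 1, 3]
  pop 5: indeg[4]->0 | ready=[4] | order so far=[0, 2, 1, 3, 5]
  pop 4: no out-edges | ready=[] | order so far=[0, 2, 1, 3, 5, 4]
New canonical toposort: [0, 2, 1, 3, 5, 4]
Compare positions:
  Node 0: index 0 -> 0 (same)
  Node 1: index 2 -> 2 (same)
  Node 2: index 1 -> 1 (same)
  Node 3: index 3 -> 3 (same)
  Node 4: index 4 -> 5 (moved)
  Node 5: index 5 -> 4 (moved)
Nodes that changed position: 4 5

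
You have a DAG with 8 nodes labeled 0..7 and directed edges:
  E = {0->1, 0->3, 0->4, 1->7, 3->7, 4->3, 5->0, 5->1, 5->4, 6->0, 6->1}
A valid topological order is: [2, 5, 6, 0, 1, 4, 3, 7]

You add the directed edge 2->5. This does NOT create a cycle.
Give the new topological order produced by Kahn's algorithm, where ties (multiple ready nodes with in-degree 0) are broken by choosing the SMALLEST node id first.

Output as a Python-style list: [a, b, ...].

Answer: [2, 5, 6, 0, 1, 4, 3, 7]

Derivation:
Old toposort: [2, 5, 6, 0, 1, 4, 3, 7]
Added edge: 2->5
Position of 2 (0) < position of 5 (1). Old order still valid.
Run Kahn's algorithm (break ties by smallest node id):
  initial in-degrees: [2, 3, 0, 2, 2, 1, 0, 2]
  ready (indeg=0): [2, 6]
  pop 2: indeg[5]->0 | ready=[5, 6] | order so far=[2]
  pop 5: indeg[0]->1; indeg[1]->2; indeg[4]->1 | ready=[6] | order so far=[2, 5]
  pop 6: indeg[0]->0; indeg[1]->1 | ready=[0] | order so far=[2, 5, 6]
  pop 0: indeg[1]->0; indeg[3]->1; indeg[4]->0 | ready=[1, 4] | order so far=[2, 5, 6, 0]
  pop 1: indeg[7]->1 | ready=[4] | order so far=[2, 5, 6, 0, 1]
  pop 4: indeg[3]->0 | ready=[3] | order so far=[2, 5, 6, 0, 1, 4]
  pop 3: indeg[7]->0 | ready=[7] | order so far=[2, 5, 6, 0, 1, 4, 3]
  pop 7: no out-edges | ready=[] | order so far=[2, 5, 6, 0, 1, 4, 3, 7]
  Result: [2, 5, 6, 0, 1, 4, 3, 7]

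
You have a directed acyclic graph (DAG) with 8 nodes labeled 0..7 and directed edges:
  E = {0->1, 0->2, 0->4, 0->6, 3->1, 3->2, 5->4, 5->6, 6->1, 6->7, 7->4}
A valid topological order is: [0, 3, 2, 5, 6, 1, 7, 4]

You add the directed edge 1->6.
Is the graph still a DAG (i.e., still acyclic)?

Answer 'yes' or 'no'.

Given toposort: [0, 3, 2, 5, 6, 1, 7, 4]
Position of 1: index 5; position of 6: index 4
New edge 1->6: backward (u after v in old order)
Backward edge: old toposort is now invalid. Check if this creates a cycle.
Does 6 already reach 1? Reachable from 6: [1, 4, 6, 7]. YES -> cycle!
Still a DAG? no

Answer: no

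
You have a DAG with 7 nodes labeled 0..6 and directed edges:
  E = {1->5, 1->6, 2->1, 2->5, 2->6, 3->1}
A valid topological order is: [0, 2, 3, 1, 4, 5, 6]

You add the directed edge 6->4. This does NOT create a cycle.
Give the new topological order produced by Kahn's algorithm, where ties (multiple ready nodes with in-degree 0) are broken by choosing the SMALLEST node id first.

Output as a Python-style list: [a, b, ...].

Answer: [0, 2, 3, 1, 5, 6, 4]

Derivation:
Old toposort: [0, 2, 3, 1, 4, 5, 6]
Added edge: 6->4
Position of 6 (6) > position of 4 (4). Must reorder: 6 must now come before 4.
Run Kahn's algorithm (break ties by smallest node id):
  initial in-degrees: [0, 2, 0, 0, 1, 2, 2]
  ready (indeg=0): [0, 2, 3]
  pop 0: no out-edges | ready=[2, 3] | order so far=[0]
  pop 2: indeg[1]->1; indeg[5]->1; indeg[6]->1 | ready=[3] | order so far=[0, 2]
  pop 3: indeg[1]->0 | ready=[1] | order so far=[0, 2, 3]
  pop 1: indeg[5]->0; indeg[6]->0 | ready=[5, 6] | order so far=[0, 2, 3, 1]
  pop 5: no out-edges | ready=[6] | order so far=[0, 2, 3, 1, 5]
  pop 6: indeg[4]->0 | ready=[4] | order so far=[0, 2, 3, 1, 5, 6]
  pop 4: no out-edges | ready=[] | order so far=[0, 2, 3, 1, 5, 6, 4]
  Result: [0, 2, 3, 1, 5, 6, 4]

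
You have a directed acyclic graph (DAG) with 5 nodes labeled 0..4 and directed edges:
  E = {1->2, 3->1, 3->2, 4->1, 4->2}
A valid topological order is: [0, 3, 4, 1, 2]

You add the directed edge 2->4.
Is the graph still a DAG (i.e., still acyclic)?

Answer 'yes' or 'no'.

Given toposort: [0, 3, 4, 1, 2]
Position of 2: index 4; position of 4: index 2
New edge 2->4: backward (u after v in old order)
Backward edge: old toposort is now invalid. Check if this creates a cycle.
Does 4 already reach 2? Reachable from 4: [1, 2, 4]. YES -> cycle!
Still a DAG? no

Answer: no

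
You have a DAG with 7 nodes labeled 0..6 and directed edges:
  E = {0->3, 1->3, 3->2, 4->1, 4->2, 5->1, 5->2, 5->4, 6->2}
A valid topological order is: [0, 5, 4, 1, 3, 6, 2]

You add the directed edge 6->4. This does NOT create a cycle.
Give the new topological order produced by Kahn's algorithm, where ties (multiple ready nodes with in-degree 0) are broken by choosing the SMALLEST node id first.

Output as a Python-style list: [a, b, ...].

Old toposort: [0, 5, 4, 1, 3, 6, 2]
Added edge: 6->4
Position of 6 (5) > position of 4 (2). Must reorder: 6 must now come before 4.
Run Kahn's algorithm (break ties by smallest node id):
  initial in-degrees: [0, 2, 4, 2, 2, 0, 0]
  ready (indeg=0): [0, 5, 6]
  pop 0: indeg[3]->1 | ready=[5, 6] | order so far=[0]
  pop 5: indeg[1]->1; indeg[2]->3; indeg[4]->1 | ready=[6] | order so far=[0, 5]
  pop 6: indeg[2]->2; indeg[4]->0 | ready=[4] | order so far=[0, 5, 6]
  pop 4: indeg[1]->0; indeg[2]->1 | ready=[1] | order so far=[0, 5, 6, 4]
  pop 1: indeg[3]->0 | ready=[3] | order so far=[0, 5, 6, 4, 1]
  pop 3: indeg[2]->0 | ready=[2] | order so far=[0, 5, 6, 4, 1, 3]
  pop 2: no out-edges | ready=[] | order so far=[0, 5, 6, 4, 1, 3, 2]
  Result: [0, 5, 6, 4, 1, 3, 2]

Answer: [0, 5, 6, 4, 1, 3, 2]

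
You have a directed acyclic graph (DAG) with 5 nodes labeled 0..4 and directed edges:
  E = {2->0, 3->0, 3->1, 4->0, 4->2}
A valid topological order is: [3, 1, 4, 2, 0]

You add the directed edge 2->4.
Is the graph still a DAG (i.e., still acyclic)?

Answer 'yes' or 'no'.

Answer: no

Derivation:
Given toposort: [3, 1, 4, 2, 0]
Position of 2: index 3; position of 4: index 2
New edge 2->4: backward (u after v in old order)
Backward edge: old toposort is now invalid. Check if this creates a cycle.
Does 4 already reach 2? Reachable from 4: [0, 2, 4]. YES -> cycle!
Still a DAG? no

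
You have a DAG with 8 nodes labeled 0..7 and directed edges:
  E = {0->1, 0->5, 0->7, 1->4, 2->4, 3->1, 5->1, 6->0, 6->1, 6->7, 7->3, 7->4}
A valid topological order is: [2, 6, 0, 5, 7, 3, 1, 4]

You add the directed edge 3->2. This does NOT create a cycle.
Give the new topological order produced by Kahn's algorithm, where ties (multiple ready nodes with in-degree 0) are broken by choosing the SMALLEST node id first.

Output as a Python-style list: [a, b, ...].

Old toposort: [2, 6, 0, 5, 7, 3, 1, 4]
Added edge: 3->2
Position of 3 (5) > position of 2 (0). Must reorder: 3 must now come before 2.
Run Kahn's algorithm (break ties by smallest node id):
  initial in-degrees: [1, 4, 1, 1, 3, 1, 0, 2]
  ready (indeg=0): [6]
  pop 6: indeg[0]->0; indeg[1]->3; indeg[7]->1 | ready=[0] | order so far=[6]
  pop 0: indeg[1]->2; indeg[5]->0; indeg[7]->0 | ready=[5, 7] | order so far=[6, 0]
  pop 5: indeg[1]->1 | ready=[7] | order so far=[6, 0, 5]
  pop 7: indeg[3]->0; indeg[4]->2 | ready=[3] | order so far=[6, 0, 5, 7]
  pop 3: indeg[1]->0; indeg[2]->0 | ready=[1, 2] | order so far=[6, 0, 5, 7, 3]
  pop 1: indeg[4]->1 | ready=[2] | order so far=[6, 0, 5, 7, 3, 1]
  pop 2: indeg[4]->0 | ready=[4] | order so far=[6, 0, 5, 7, 3, 1, 2]
  pop 4: no out-edges | ready=[] | order so far=[6, 0, 5, 7, 3, 1, 2, 4]
  Result: [6, 0, 5, 7, 3, 1, 2, 4]

Answer: [6, 0, 5, 7, 3, 1, 2, 4]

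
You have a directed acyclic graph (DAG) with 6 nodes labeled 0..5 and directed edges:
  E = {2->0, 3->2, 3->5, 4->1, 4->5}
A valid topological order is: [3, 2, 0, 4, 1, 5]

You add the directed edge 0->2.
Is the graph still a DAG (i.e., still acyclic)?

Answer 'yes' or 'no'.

Given toposort: [3, 2, 0, 4, 1, 5]
Position of 0: index 2; position of 2: index 1
New edge 0->2: backward (u after v in old order)
Backward edge: old toposort is now invalid. Check if this creates a cycle.
Does 2 already reach 0? Reachable from 2: [0, 2]. YES -> cycle!
Still a DAG? no

Answer: no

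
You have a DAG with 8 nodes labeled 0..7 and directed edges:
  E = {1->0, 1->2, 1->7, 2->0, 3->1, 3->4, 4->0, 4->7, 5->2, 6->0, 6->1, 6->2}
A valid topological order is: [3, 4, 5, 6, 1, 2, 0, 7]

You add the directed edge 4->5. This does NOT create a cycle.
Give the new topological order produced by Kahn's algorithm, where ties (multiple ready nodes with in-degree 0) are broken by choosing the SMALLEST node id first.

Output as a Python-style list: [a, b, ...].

Old toposort: [3, 4, 5, 6, 1, 2, 0, 7]
Added edge: 4->5
Position of 4 (1) < position of 5 (2). Old order still valid.
Run Kahn's algorithm (break ties by smallest node id):
  initial in-degrees: [4, 2, 3, 0, 1, 1, 0, 2]
  ready (indeg=0): [3, 6]
  pop 3: indeg[1]->1; indeg[4]->0 | ready=[4, 6] | order so far=[3]
  pop 4: indeg[0]->3; indeg[5]->0; indeg[7]->1 | ready=[5, 6] | order so far=[3, 4]
  pop 5: indeg[2]->2 | ready=[6] | order so far=[3, 4, 5]
  pop 6: indeg[0]->2; indeg[1]->0; indeg[2]->1 | ready=[1] | order so far=[3, 4, 5, 6]
  pop 1: indeg[0]->1; indeg[2]->0; indeg[7]->0 | ready=[2, 7] | order so far=[3, 4, 5, 6, 1]
  pop 2: indeg[0]->0 | ready=[0, 7] | order so far=[3, 4, 5, 6, 1, 2]
  pop 0: no out-edges | ready=[7] | order so far=[3, 4, 5, 6, 1, 2, 0]
  pop 7: no out-edges | ready=[] | order so far=[3, 4, 5, 6, 1, 2, 0, 7]
  Result: [3, 4, 5, 6, 1, 2, 0, 7]

Answer: [3, 4, 5, 6, 1, 2, 0, 7]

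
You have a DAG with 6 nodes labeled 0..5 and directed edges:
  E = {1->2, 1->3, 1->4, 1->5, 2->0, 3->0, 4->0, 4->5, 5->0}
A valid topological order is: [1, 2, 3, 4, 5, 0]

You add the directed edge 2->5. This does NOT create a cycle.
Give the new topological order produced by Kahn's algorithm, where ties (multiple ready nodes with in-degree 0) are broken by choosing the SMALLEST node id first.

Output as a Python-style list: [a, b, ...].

Old toposort: [1, 2, 3, 4, 5, 0]
Added edge: 2->5
Position of 2 (1) < position of 5 (4). Old order still valid.
Run Kahn's algorithm (break ties by smallest node id):
  initial in-degrees: [4, 0, 1, 1, 1, 3]
  ready (indeg=0): [1]
  pop 1: indeg[2]->0; indeg[3]->0; indeg[4]->0; indeg[5]->2 | ready=[2, 3, 4] | order so far=[1]
  pop 2: indeg[0]->3; indeg[5]->1 | ready=[3, 4] | order so far=[1, 2]
  pop 3: indeg[0]->2 | ready=[4] | order so far=[1, 2, 3]
  pop 4: indeg[0]->1; indeg[5]->0 | ready=[5] | order so far=[1, 2, 3, 4]
  pop 5: indeg[0]->0 | ready=[0] | order so far=[1, 2, 3, 4, 5]
  pop 0: no out-edges | ready=[] | order so far=[1, 2, 3, 4, 5, 0]
  Result: [1, 2, 3, 4, 5, 0]

Answer: [1, 2, 3, 4, 5, 0]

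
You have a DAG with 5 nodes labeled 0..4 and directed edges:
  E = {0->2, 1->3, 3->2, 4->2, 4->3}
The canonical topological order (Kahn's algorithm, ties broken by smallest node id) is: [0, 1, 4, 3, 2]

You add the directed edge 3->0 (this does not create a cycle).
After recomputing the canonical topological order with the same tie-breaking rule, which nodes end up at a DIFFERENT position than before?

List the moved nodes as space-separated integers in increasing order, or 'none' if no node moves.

Answer: 0 1 3 4

Derivation:
Old toposort: [0, 1, 4, 3, 2]
Added edge 3->0
Recompute Kahn (smallest-id tiebreak):
  initial in-degrees: [1, 0, 3, 2, 0]
  ready (indeg=0): [1, 4]
  pop 1: indeg[3]->1 | ready=[4] | order so far=[1]
  pop 4: indeg[2]->2; indeg[3]->0 | ready=[3] | order so far=[1, 4]
  pop 3: indeg[0]->0; indeg[2]->1 | ready=[0] | order so far=[1, 4, 3]
  pop 0: indeg[2]->0 | ready=[2] | order so far=[1, 4, 3, 0]
  pop 2: no out-edges | ready=[] | order so far=[1, 4, 3, 0, 2]
New canonical toposort: [1, 4, 3, 0, 2]
Compare positions:
  Node 0: index 0 -> 3 (moved)
  Node 1: index 1 -> 0 (moved)
  Node 2: index 4 -> 4 (same)
  Node 3: index 3 -> 2 (moved)
  Node 4: index 2 -> 1 (moved)
Nodes that changed position: 0 1 3 4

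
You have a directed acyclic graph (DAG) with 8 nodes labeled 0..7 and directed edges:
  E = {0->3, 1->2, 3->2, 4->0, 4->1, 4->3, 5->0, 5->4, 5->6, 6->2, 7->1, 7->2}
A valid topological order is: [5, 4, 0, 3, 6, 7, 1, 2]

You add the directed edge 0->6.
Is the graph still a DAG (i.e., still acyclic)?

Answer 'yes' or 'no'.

Answer: yes

Derivation:
Given toposort: [5, 4, 0, 3, 6, 7, 1, 2]
Position of 0: index 2; position of 6: index 4
New edge 0->6: forward
Forward edge: respects the existing order. Still a DAG, same toposort still valid.
Still a DAG? yes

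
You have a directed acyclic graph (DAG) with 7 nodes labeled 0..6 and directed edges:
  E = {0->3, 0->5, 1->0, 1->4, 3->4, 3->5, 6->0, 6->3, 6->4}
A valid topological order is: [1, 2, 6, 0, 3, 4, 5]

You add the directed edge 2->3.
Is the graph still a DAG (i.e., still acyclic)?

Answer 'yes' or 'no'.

Answer: yes

Derivation:
Given toposort: [1, 2, 6, 0, 3, 4, 5]
Position of 2: index 1; position of 3: index 4
New edge 2->3: forward
Forward edge: respects the existing order. Still a DAG, same toposort still valid.
Still a DAG? yes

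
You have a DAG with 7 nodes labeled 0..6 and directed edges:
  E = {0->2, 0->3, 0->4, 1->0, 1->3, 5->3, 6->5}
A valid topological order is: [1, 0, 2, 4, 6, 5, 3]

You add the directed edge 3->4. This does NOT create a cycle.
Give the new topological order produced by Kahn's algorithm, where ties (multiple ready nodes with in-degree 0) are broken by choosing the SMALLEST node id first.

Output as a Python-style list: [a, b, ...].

Old toposort: [1, 0, 2, 4, 6, 5, 3]
Added edge: 3->4
Position of 3 (6) > position of 4 (3). Must reorder: 3 must now come before 4.
Run Kahn's algorithm (break ties by smallest node id):
  initial in-degrees: [1, 0, 1, 3, 2, 1, 0]
  ready (indeg=0): [1, 6]
  pop 1: indeg[0]->0; indeg[3]->2 | ready=[0, 6] | order so far=[1]
  pop 0: indeg[2]->0; indeg[3]->1; indeg[4]->1 | ready=[2, 6] | order so far=[1, 0]
  pop 2: no out-edges | ready=[6] | order so far=[1, 0, 2]
  pop 6: indeg[5]->0 | ready=[5] | order so far=[1, 0, 2, 6]
  pop 5: indeg[3]->0 | ready=[3] | order so far=[1, 0, 2, 6, 5]
  pop 3: indeg[4]->0 | ready=[4] | order so far=[1, 0, 2, 6, 5, 3]
  pop 4: no out-edges | ready=[] | order so far=[1, 0, 2, 6, 5, 3, 4]
  Result: [1, 0, 2, 6, 5, 3, 4]

Answer: [1, 0, 2, 6, 5, 3, 4]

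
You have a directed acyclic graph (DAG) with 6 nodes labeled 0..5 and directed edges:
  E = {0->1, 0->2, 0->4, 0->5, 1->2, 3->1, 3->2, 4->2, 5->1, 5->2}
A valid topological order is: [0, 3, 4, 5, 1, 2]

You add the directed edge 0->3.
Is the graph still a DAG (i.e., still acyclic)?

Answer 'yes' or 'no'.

Answer: yes

Derivation:
Given toposort: [0, 3, 4, 5, 1, 2]
Position of 0: index 0; position of 3: index 1
New edge 0->3: forward
Forward edge: respects the existing order. Still a DAG, same toposort still valid.
Still a DAG? yes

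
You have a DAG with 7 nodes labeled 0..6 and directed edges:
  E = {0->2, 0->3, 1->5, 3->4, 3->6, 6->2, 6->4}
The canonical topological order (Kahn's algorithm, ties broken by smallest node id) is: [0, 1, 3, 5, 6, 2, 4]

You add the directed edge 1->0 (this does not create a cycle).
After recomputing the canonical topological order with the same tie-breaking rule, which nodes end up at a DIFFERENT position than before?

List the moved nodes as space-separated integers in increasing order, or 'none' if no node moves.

Old toposort: [0, 1, 3, 5, 6, 2, 4]
Added edge 1->0
Recompute Kahn (smallest-id tiebreak):
  initial in-degrees: [1, 0, 2, 1, 2, 1, 1]
  ready (indeg=0): [1]
  pop 1: indeg[0]->0; indeg[5]->0 | ready=[0, 5] | order so far=[1]
  pop 0: indeg[2]->1; indeg[3]->0 | ready=[3, 5] | order so far=[1, 0]
  pop 3: indeg[4]->1; indeg[6]->0 | ready=[5, 6] | order so far=[1, 0, 3]
  pop 5: no out-edges | ready=[6] | order so far=[1, 0, 3, 5]
  pop 6: indeg[2]->0; indeg[4]->0 | ready=[2, 4] | order so far=[1, 0, 3, 5, 6]
  pop 2: no out-edges | ready=[4] | order so far=[1, 0, 3, 5, 6, 2]
  pop 4: no out-edges | ready=[] | order so far=[1, 0, 3, 5, 6, 2, 4]
New canonical toposort: [1, 0, 3, 5, 6, 2, 4]
Compare positions:
  Node 0: index 0 -> 1 (moved)
  Node 1: index 1 -> 0 (moved)
  Node 2: index 5 -> 5 (same)
  Node 3: index 2 -> 2 (same)
  Node 4: index 6 -> 6 (same)
  Node 5: index 3 -> 3 (same)
  Node 6: index 4 -> 4 (same)
Nodes that changed position: 0 1

Answer: 0 1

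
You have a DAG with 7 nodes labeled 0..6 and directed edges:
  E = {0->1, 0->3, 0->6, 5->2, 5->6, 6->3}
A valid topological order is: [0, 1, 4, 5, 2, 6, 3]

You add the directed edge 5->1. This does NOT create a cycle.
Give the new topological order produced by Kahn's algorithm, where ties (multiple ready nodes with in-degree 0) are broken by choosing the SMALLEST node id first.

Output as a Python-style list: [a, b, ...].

Answer: [0, 4, 5, 1, 2, 6, 3]

Derivation:
Old toposort: [0, 1, 4, 5, 2, 6, 3]
Added edge: 5->1
Position of 5 (3) > position of 1 (1). Must reorder: 5 must now come before 1.
Run Kahn's algorithm (break ties by smallest node id):
  initial in-degrees: [0, 2, 1, 2, 0, 0, 2]
  ready (indeg=0): [0, 4, 5]
  pop 0: indeg[1]->1; indeg[3]->1; indeg[6]->1 | ready=[4, 5] | order so far=[0]
  pop 4: no out-edges | ready=[5] | order so far=[0, 4]
  pop 5: indeg[1]->0; indeg[2]->0; indeg[6]->0 | ready=[1, 2, 6] | order so far=[0, 4, 5]
  pop 1: no out-edges | ready=[2, 6] | order so far=[0, 4, 5, 1]
  pop 2: no out-edges | ready=[6] | order so far=[0, 4, 5, 1, 2]
  pop 6: indeg[3]->0 | ready=[3] | order so far=[0, 4, 5, 1, 2, 6]
  pop 3: no out-edges | ready=[] | order so far=[0, 4, 5, 1, 2, 6, 3]
  Result: [0, 4, 5, 1, 2, 6, 3]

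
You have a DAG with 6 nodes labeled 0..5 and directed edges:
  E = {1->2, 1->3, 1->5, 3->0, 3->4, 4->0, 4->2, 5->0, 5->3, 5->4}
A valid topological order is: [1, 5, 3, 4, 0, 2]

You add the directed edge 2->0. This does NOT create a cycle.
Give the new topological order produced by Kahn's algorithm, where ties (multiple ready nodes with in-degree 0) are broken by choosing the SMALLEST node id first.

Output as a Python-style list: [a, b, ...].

Answer: [1, 5, 3, 4, 2, 0]

Derivation:
Old toposort: [1, 5, 3, 4, 0, 2]
Added edge: 2->0
Position of 2 (5) > position of 0 (4). Must reorder: 2 must now come before 0.
Run Kahn's algorithm (break ties by smallest node id):
  initial in-degrees: [4, 0, 2, 2, 2, 1]
  ready (indeg=0): [1]
  pop 1: indeg[2]->1; indeg[3]->1; indeg[5]->0 | ready=[5] | order so far=[1]
  pop 5: indeg[0]->3; indeg[3]->0; indeg[4]->1 | ready=[3] | order so far=[1, 5]
  pop 3: indeg[0]->2; indeg[4]->0 | ready=[4] | order so far=[1, 5, 3]
  pop 4: indeg[0]->1; indeg[2]->0 | ready=[2] | order so far=[1, 5, 3, 4]
  pop 2: indeg[0]->0 | ready=[0] | order so far=[1, 5, 3, 4, 2]
  pop 0: no out-edges | ready=[] | order so far=[1, 5, 3, 4, 2, 0]
  Result: [1, 5, 3, 4, 2, 0]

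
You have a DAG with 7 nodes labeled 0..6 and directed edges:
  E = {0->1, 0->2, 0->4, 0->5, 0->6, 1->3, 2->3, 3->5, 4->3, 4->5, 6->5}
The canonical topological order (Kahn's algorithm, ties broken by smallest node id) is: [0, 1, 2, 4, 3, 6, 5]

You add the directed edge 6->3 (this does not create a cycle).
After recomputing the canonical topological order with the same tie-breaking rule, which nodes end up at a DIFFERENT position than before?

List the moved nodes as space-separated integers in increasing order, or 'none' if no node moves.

Answer: 3 6

Derivation:
Old toposort: [0, 1, 2, 4, 3, 6, 5]
Added edge 6->3
Recompute Kahn (smallest-id tiebreak):
  initial in-degrees: [0, 1, 1, 4, 1, 4, 1]
  ready (indeg=0): [0]
  pop 0: indeg[1]->0; indeg[2]->0; indeg[4]->0; indeg[5]->3; indeg[6]->0 | ready=[1, 2, 4, 6] | order so far=[0]
  pop 1: indeg[3]->3 | ready=[2, 4, 6] | order so far=[0, 1]
  pop 2: indeg[3]->2 | ready=[4, 6] | order so far=[0, 1, 2]
  pop 4: indeg[3]->1; indeg[5]->2 | ready=[6] | order so far=[0, 1, 2, 4]
  pop 6: indeg[3]->0; indeg[5]->1 | ready=[3] | order so far=[0, 1, 2, 4, 6]
  pop 3: indeg[5]->0 | ready=[5] | order so far=[0, 1, 2, 4, 6, 3]
  pop 5: no out-edges | ready=[] | order so far=[0, 1, 2, 4, 6, 3, 5]
New canonical toposort: [0, 1, 2, 4, 6, 3, 5]
Compare positions:
  Node 0: index 0 -> 0 (same)
  Node 1: index 1 -> 1 (same)
  Node 2: index 2 -> 2 (same)
  Node 3: index 4 -> 5 (moved)
  Node 4: index 3 -> 3 (same)
  Node 5: index 6 -> 6 (same)
  Node 6: index 5 -> 4 (moved)
Nodes that changed position: 3 6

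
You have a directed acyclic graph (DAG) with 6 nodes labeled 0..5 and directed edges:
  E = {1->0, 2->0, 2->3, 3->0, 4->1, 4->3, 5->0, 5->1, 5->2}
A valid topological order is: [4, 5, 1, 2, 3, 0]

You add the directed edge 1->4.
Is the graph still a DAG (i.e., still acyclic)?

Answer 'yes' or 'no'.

Given toposort: [4, 5, 1, 2, 3, 0]
Position of 1: index 2; position of 4: index 0
New edge 1->4: backward (u after v in old order)
Backward edge: old toposort is now invalid. Check if this creates a cycle.
Does 4 already reach 1? Reachable from 4: [0, 1, 3, 4]. YES -> cycle!
Still a DAG? no

Answer: no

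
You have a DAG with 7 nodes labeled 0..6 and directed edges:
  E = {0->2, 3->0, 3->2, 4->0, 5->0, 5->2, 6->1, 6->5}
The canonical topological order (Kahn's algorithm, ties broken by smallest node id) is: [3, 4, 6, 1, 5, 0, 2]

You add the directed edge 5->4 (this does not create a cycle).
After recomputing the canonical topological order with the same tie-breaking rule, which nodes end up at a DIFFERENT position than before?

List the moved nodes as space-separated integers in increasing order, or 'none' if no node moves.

Old toposort: [3, 4, 6, 1, 5, 0, 2]
Added edge 5->4
Recompute Kahn (smallest-id tiebreak):
  initial in-degrees: [3, 1, 3, 0, 1, 1, 0]
  ready (indeg=0): [3, 6]
  pop 3: indeg[0]->2; indeg[2]->2 | ready=[6] | order so far=[3]
  pop 6: indeg[1]->0; indeg[5]->0 | ready=[1, 5] | order so far=[3, 6]
  pop 1: no out-edges | ready=[5] | order so far=[3, 6, 1]
  pop 5: indeg[0]->1; indeg[2]->1; indeg[4]->0 | ready=[4] | order so far=[3, 6, 1, 5]
  pop 4: indeg[0]->0 | ready=[0] | order so far=[3, 6, 1, 5, 4]
  pop 0: indeg[2]->0 | ready=[2] | order so far=[3, 6, 1, 5, 4, 0]
  pop 2: no out-edges | ready=[] | order so far=[3, 6, 1, 5, 4, 0, 2]
New canonical toposort: [3, 6, 1, 5, 4, 0, 2]
Compare positions:
  Node 0: index 5 -> 5 (same)
  Node 1: index 3 -> 2 (moved)
  Node 2: index 6 -> 6 (same)
  Node 3: index 0 -> 0 (same)
  Node 4: index 1 -> 4 (moved)
  Node 5: index 4 -> 3 (moved)
  Node 6: index 2 -> 1 (moved)
Nodes that changed position: 1 4 5 6

Answer: 1 4 5 6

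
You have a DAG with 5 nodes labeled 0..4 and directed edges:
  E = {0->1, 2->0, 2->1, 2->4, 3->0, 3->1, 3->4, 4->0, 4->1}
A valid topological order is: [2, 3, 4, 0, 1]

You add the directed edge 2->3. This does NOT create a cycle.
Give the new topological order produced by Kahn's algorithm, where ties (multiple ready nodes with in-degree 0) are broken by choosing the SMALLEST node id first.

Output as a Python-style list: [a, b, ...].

Answer: [2, 3, 4, 0, 1]

Derivation:
Old toposort: [2, 3, 4, 0, 1]
Added edge: 2->3
Position of 2 (0) < position of 3 (1). Old order still valid.
Run Kahn's algorithm (break ties by smallest node id):
  initial in-degrees: [3, 4, 0, 1, 2]
  ready (indeg=0): [2]
  pop 2: indeg[0]->2; indeg[1]->3; indeg[3]->0; indeg[4]->1 | ready=[3] | order so far=[2]
  pop 3: indeg[0]->1; indeg[1]->2; indeg[4]->0 | ready=[4] | order so far=[2, 3]
  pop 4: indeg[0]->0; indeg[1]->1 | ready=[0] | order so far=[2, 3, 4]
  pop 0: indeg[1]->0 | ready=[1] | order so far=[2, 3, 4, 0]
  pop 1: no out-edges | ready=[] | order so far=[2, 3, 4, 0, 1]
  Result: [2, 3, 4, 0, 1]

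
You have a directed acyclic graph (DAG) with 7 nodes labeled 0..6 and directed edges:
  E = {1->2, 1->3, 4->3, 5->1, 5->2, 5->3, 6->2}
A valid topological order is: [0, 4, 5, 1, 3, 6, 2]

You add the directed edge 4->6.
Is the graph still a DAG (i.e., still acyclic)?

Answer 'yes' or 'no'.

Given toposort: [0, 4, 5, 1, 3, 6, 2]
Position of 4: index 1; position of 6: index 5
New edge 4->6: forward
Forward edge: respects the existing order. Still a DAG, same toposort still valid.
Still a DAG? yes

Answer: yes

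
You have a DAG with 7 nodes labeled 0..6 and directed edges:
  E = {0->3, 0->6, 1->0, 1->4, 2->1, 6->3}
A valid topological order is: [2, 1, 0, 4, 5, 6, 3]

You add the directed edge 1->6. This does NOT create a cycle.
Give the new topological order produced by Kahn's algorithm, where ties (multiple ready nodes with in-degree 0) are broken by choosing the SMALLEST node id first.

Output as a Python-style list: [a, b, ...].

Answer: [2, 1, 0, 4, 5, 6, 3]

Derivation:
Old toposort: [2, 1, 0, 4, 5, 6, 3]
Added edge: 1->6
Position of 1 (1) < position of 6 (5). Old order still valid.
Run Kahn's algorithm (break ties by smallest node id):
  initial in-degrees: [1, 1, 0, 2, 1, 0, 2]
  ready (indeg=0): [2, 5]
  pop 2: indeg[1]->0 | ready=[1, 5] | order so far=[2]
  pop 1: indeg[0]->0; indeg[4]->0; indeg[6]->1 | ready=[0, 4, 5] | order so far=[2, 1]
  pop 0: indeg[3]->1; indeg[6]->0 | ready=[4, 5, 6] | order so far=[2, 1, 0]
  pop 4: no out-edges | ready=[5, 6] | order so far=[2, 1, 0, 4]
  pop 5: no out-edges | ready=[6] | order so far=[2, 1, 0, 4, 5]
  pop 6: indeg[3]->0 | ready=[3] | order so far=[2, 1, 0, 4, 5, 6]
  pop 3: no out-edges | ready=[] | order so far=[2, 1, 0, 4, 5, 6, 3]
  Result: [2, 1, 0, 4, 5, 6, 3]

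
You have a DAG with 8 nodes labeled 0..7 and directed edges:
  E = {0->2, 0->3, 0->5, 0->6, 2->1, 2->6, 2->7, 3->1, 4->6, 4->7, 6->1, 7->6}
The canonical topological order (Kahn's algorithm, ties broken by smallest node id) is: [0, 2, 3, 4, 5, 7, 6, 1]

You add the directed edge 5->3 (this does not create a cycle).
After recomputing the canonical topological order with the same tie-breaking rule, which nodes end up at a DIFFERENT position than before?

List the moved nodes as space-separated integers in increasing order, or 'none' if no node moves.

Answer: 3 4 5

Derivation:
Old toposort: [0, 2, 3, 4, 5, 7, 6, 1]
Added edge 5->3
Recompute Kahn (smallest-id tiebreak):
  initial in-degrees: [0, 3, 1, 2, 0, 1, 4, 2]
  ready (indeg=0): [0, 4]
  pop 0: indeg[2]->0; indeg[3]->1; indeg[5]->0; indeg[6]->3 | ready=[2, 4, 5] | order so far=[0]
  pop 2: indeg[1]->2; indeg[6]->2; indeg[7]->1 | ready=[4, 5] | order so far=[0, 2]
  pop 4: indeg[6]->1; indeg[7]->0 | ready=[5, 7] | order so far=[0, 2, 4]
  pop 5: indeg[3]->0 | ready=[3, 7] | order so far=[0, 2, 4, 5]
  pop 3: indeg[1]->1 | ready=[7] | order so far=[0, 2, 4, 5, 3]
  pop 7: indeg[6]->0 | ready=[6] | order so far=[0, 2, 4, 5, 3, 7]
  pop 6: indeg[1]->0 | ready=[1] | order so far=[0, 2, 4, 5, 3, 7, 6]
  pop 1: no out-edges | ready=[] | order so far=[0, 2, 4, 5, 3, 7, 6, 1]
New canonical toposort: [0, 2, 4, 5, 3, 7, 6, 1]
Compare positions:
  Node 0: index 0 -> 0 (same)
  Node 1: index 7 -> 7 (same)
  Node 2: index 1 -> 1 (same)
  Node 3: index 2 -> 4 (moved)
  Node 4: index 3 -> 2 (moved)
  Node 5: index 4 -> 3 (moved)
  Node 6: index 6 -> 6 (same)
  Node 7: index 5 -> 5 (same)
Nodes that changed position: 3 4 5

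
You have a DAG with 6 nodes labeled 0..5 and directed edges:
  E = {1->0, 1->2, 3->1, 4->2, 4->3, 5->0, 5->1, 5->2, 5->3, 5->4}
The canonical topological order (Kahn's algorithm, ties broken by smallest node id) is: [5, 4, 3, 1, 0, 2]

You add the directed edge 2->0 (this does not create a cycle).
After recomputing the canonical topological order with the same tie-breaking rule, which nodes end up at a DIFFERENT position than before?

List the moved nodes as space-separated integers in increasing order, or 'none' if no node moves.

Answer: 0 2

Derivation:
Old toposort: [5, 4, 3, 1, 0, 2]
Added edge 2->0
Recompute Kahn (smallest-id tiebreak):
  initial in-degrees: [3, 2, 3, 2, 1, 0]
  ready (indeg=0): [5]
  pop 5: indeg[0]->2; indeg[1]->1; indeg[2]->2; indeg[3]->1; indeg[4]->0 | ready=[4] | order so far=[5]
  pop 4: indeg[2]->1; indeg[3]->0 | ready=[3] | order so far=[5, 4]
  pop 3: indeg[1]->0 | ready=[1] | order so far=[5, 4, 3]
  pop 1: indeg[0]->1; indeg[2]->0 | ready=[2] | order so far=[5, 4, 3, 1]
  pop 2: indeg[0]->0 | ready=[0] | order so far=[5, 4, 3, 1, 2]
  pop 0: no out-edges | ready=[] | order so far=[5, 4, 3, 1, 2, 0]
New canonical toposort: [5, 4, 3, 1, 2, 0]
Compare positions:
  Node 0: index 4 -> 5 (moved)
  Node 1: index 3 -> 3 (same)
  Node 2: index 5 -> 4 (moved)
  Node 3: index 2 -> 2 (same)
  Node 4: index 1 -> 1 (same)
  Node 5: index 0 -> 0 (same)
Nodes that changed position: 0 2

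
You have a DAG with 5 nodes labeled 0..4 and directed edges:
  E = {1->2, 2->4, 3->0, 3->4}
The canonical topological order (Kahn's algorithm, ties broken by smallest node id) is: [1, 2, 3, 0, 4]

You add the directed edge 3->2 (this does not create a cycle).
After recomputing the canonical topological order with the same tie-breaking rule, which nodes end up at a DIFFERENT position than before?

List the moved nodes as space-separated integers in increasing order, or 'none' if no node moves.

Answer: 0 2 3

Derivation:
Old toposort: [1, 2, 3, 0, 4]
Added edge 3->2
Recompute Kahn (smallest-id tiebreak):
  initial in-degrees: [1, 0, 2, 0, 2]
  ready (indeg=0): [1, 3]
  pop 1: indeg[2]->1 | ready=[3] | order so far=[1]
  pop 3: indeg[0]->0; indeg[2]->0; indeg[4]->1 | ready=[0, 2] | order so far=[1, 3]
  pop 0: no out-edges | ready=[2] | order so far=[1, 3, 0]
  pop 2: indeg[4]->0 | ready=[4] | order so far=[1, 3, 0, 2]
  pop 4: no out-edges | ready=[] | order so far=[1, 3, 0, 2, 4]
New canonical toposort: [1, 3, 0, 2, 4]
Compare positions:
  Node 0: index 3 -> 2 (moved)
  Node 1: index 0 -> 0 (same)
  Node 2: index 1 -> 3 (moved)
  Node 3: index 2 -> 1 (moved)
  Node 4: index 4 -> 4 (same)
Nodes that changed position: 0 2 3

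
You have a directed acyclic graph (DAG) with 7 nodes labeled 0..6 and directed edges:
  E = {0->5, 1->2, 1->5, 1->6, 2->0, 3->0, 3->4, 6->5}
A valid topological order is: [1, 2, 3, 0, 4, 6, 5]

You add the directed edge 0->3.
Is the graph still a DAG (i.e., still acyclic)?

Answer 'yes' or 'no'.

Answer: no

Derivation:
Given toposort: [1, 2, 3, 0, 4, 6, 5]
Position of 0: index 3; position of 3: index 2
New edge 0->3: backward (u after v in old order)
Backward edge: old toposort is now invalid. Check if this creates a cycle.
Does 3 already reach 0? Reachable from 3: [0, 3, 4, 5]. YES -> cycle!
Still a DAG? no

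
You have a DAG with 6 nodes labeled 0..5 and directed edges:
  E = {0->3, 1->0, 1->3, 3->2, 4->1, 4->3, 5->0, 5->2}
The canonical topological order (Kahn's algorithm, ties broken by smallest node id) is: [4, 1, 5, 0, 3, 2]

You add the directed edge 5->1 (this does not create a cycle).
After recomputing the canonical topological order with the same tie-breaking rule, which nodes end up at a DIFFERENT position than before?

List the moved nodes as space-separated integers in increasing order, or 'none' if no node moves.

Answer: 1 5

Derivation:
Old toposort: [4, 1, 5, 0, 3, 2]
Added edge 5->1
Recompute Kahn (smallest-id tiebreak):
  initial in-degrees: [2, 2, 2, 3, 0, 0]
  ready (indeg=0): [4, 5]
  pop 4: indeg[1]->1; indeg[3]->2 | ready=[5] | order so far=[4]
  pop 5: indeg[0]->1; indeg[1]->0; indeg[2]->1 | ready=[1] | order so far=[4, 5]
  pop 1: indeg[0]->0; indeg[3]->1 | ready=[0] | order so far=[4, 5, 1]
  pop 0: indeg[3]->0 | ready=[3] | order so far=[4, 5, 1, 0]
  pop 3: indeg[2]->0 | ready=[2] | order so far=[4, 5, 1, 0, 3]
  pop 2: no out-edges | ready=[] | order so far=[4, 5, 1, 0, 3, 2]
New canonical toposort: [4, 5, 1, 0, 3, 2]
Compare positions:
  Node 0: index 3 -> 3 (same)
  Node 1: index 1 -> 2 (moved)
  Node 2: index 5 -> 5 (same)
  Node 3: index 4 -> 4 (same)
  Node 4: index 0 -> 0 (same)
  Node 5: index 2 -> 1 (moved)
Nodes that changed position: 1 5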